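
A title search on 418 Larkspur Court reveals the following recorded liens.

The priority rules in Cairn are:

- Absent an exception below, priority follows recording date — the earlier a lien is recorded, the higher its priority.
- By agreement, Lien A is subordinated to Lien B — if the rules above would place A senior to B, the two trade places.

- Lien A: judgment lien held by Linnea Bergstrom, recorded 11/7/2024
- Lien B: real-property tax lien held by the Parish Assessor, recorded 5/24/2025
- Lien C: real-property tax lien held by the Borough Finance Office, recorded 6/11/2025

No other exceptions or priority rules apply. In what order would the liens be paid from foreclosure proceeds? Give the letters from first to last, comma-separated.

B, A, C

By effective date: A (11/7/2024), B (5/24/2025), C (6/11/2025).
A is senior to B before the subordination, so the two trade places.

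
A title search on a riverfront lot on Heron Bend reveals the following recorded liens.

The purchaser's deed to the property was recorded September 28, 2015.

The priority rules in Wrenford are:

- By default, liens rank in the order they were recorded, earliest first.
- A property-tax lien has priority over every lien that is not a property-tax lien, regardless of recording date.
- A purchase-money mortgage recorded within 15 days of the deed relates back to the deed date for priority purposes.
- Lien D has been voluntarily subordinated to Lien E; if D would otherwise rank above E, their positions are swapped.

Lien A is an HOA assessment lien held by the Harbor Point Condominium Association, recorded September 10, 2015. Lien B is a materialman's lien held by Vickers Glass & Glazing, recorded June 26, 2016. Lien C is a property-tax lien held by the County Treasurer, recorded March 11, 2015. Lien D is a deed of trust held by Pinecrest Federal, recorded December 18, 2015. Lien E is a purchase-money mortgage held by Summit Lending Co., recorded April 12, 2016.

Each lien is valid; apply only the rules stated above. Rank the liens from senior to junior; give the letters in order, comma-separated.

Effective dates: E missed the 15-day window (197 days after the deed), so its recording date stands.
C, as a property-tax lien, has superpriority and ranks first.
Ordering the rest by effective date: A (September 10, 2015), D (December 18, 2015), E (April 12, 2016), B (June 26, 2016).
D would otherwise be senior to E, so under the subordination agreement D and E exchange positions.

C, A, E, D, B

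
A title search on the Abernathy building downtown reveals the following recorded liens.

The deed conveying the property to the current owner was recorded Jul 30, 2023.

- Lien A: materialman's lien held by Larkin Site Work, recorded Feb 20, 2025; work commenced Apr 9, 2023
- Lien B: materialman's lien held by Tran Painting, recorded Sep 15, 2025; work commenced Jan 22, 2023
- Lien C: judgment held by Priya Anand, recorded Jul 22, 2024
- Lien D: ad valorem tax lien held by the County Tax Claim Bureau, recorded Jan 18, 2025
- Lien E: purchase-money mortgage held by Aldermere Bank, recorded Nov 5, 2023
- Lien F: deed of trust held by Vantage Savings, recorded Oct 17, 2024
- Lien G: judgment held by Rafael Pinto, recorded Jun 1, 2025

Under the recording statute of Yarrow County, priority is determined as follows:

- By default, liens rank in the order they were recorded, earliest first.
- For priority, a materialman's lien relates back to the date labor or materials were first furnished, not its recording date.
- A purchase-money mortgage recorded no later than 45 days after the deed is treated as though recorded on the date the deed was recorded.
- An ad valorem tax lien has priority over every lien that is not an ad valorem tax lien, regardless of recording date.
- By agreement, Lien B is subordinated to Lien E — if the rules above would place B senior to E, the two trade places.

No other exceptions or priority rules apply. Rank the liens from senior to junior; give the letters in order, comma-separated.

First, effective dates: A's effective date is Apr 9, 2023, when work began; B's effective date is Jan 22, 2023, when work began; E was recorded 98 days after the deed, outside the 45-day window, so it keeps its recording date.
D is an ad valorem tax lien, so it outranks all other liens regardless of date.
The other liens, earliest effective date first: B (Jan 22, 2023), A (Apr 9, 2023), E (Nov 5, 2023), C (Jul 22, 2024), F (Oct 17, 2024), G (Jun 1, 2025).
B would otherwise be senior to E, so under the subordination agreement B and E exchange positions.

D, E, A, B, C, F, G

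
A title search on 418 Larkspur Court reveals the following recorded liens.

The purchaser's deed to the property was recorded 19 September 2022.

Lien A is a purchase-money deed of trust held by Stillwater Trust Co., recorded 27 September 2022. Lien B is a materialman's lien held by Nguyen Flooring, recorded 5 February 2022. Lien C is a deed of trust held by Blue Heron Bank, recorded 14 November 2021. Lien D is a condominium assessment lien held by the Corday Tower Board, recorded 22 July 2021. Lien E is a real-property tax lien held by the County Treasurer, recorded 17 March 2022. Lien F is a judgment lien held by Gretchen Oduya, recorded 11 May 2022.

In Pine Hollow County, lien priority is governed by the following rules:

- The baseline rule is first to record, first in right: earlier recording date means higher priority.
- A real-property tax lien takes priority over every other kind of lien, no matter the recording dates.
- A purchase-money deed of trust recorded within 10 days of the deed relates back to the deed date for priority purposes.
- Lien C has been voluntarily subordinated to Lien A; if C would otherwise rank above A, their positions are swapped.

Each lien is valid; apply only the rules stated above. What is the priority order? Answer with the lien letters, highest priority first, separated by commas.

Effective dates: A was recorded within the 10-day window, so its effective date is the deed date 19 September 2022.
E is a real-property tax lien, so it outranks all other liens regardless of date.
Among the remaining liens, by effective date: D (22 July 2021), C (14 November 2021), B (5 February 2022), F (11 May 2022), A (19 September 2022).
C is senior to A before the subordination, so the two trade places.

E, D, A, B, F, C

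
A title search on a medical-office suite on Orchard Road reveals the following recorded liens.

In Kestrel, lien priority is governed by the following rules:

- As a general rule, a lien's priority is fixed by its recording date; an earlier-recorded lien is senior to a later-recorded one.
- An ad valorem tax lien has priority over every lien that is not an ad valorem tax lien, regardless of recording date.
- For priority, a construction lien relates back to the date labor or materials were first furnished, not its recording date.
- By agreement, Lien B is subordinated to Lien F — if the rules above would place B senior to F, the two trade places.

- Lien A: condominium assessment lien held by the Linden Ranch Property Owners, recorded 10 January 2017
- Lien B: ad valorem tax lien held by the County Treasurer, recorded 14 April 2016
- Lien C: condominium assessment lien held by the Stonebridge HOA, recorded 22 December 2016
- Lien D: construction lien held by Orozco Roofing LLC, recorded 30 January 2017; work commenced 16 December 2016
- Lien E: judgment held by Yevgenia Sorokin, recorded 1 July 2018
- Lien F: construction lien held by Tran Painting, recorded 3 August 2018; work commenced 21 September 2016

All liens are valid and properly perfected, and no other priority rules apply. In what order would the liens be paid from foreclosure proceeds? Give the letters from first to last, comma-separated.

Effective dates after the stated exceptions: D is treated as recorded 16 December 2016, the work-commencement date; F is treated as recorded 21 September 2016, the work-commencement date.
B is an ad valorem tax lien, so it outranks all other liens regardless of date.
Among the remaining liens, by effective date: F (21 September 2016), D (16 December 2016), C (22 December 2016), A (10 January 2017), E (1 July 2018).
Because B would otherwise rank above F, the subordination swaps them.

F, B, D, C, A, E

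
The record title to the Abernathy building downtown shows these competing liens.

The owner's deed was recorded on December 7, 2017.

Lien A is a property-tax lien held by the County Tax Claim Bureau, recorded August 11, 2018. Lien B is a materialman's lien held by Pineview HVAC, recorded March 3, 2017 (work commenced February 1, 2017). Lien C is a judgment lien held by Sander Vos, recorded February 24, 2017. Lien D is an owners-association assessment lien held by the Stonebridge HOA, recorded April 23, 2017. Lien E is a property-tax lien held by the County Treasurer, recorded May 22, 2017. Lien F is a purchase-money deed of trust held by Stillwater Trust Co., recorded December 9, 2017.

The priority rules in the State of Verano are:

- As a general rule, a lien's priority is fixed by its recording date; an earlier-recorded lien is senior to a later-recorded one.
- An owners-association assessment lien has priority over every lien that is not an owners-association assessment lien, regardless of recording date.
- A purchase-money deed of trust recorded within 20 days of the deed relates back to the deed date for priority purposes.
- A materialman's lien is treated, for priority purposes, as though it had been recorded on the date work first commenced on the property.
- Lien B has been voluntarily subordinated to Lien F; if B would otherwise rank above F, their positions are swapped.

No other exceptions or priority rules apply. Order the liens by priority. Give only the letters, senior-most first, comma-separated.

Effective dates: B is treated as recorded February 1, 2017, the work-commencement date; F's effective date is the deed date, December 7, 2017.
As an owners-association assessment lien, D is senior to every other lien.
Remaining liens by effective date: B (February 1, 2017), C (February 24, 2017), E (May 22, 2017), F (December 7, 2017), A (August 11, 2018).
The subordination applies — B was senior to F — so B and F swap.

D, F, C, E, B, A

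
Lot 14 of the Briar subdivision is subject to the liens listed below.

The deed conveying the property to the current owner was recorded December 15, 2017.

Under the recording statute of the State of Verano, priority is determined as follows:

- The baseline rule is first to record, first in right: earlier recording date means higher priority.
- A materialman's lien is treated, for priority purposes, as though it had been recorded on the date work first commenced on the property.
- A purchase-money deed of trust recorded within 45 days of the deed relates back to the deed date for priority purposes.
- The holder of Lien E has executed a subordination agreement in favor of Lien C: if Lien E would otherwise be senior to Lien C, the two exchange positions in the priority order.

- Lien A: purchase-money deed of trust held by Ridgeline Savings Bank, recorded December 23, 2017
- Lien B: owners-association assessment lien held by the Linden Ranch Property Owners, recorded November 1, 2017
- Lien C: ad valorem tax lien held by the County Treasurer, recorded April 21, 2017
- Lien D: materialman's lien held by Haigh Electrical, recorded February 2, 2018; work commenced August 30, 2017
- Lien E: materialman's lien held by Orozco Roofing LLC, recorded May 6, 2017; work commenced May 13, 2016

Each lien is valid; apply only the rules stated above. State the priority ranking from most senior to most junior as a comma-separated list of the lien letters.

C, E, D, B, A

Adjusting effective dates: A relates back to the deed date December 15, 2017; D's effective date is August 30, 2017, when work began; E's effective date is May 13, 2016, when work began.
Sorted by effective date: E (May 13, 2016), C (April 21, 2017), D (August 30, 2017), B (November 1, 2017), A (December 15, 2017).
The subordination applies — E was senior to C — so E and C swap.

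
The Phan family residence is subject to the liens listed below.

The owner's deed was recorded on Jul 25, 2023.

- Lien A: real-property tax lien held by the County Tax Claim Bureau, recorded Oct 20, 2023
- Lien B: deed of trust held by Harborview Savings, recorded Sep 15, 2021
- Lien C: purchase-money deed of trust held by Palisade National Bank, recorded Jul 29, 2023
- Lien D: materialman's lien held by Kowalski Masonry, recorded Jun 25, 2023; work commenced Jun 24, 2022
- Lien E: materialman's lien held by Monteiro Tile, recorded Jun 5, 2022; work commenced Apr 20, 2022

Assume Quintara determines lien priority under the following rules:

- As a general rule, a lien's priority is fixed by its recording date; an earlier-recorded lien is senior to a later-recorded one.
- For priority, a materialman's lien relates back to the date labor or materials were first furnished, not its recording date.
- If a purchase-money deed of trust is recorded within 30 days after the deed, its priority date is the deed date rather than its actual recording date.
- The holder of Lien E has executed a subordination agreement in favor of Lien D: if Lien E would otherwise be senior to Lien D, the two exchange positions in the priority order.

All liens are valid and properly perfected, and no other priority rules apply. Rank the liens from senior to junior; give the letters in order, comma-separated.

B, D, E, C, A

Effective dates: C relates back to the deed date Jul 25, 2023; D is treated as recorded Jun 24, 2022, the work-commencement date; E is treated as recorded Apr 20, 2022, the work-commencement date.
Sorted by effective date: B (Sep 15, 2021), E (Apr 20, 2022), D (Jun 24, 2022), C (Jul 25, 2023), A (Oct 20, 2023).
Because E would otherwise rank above D, the subordination swaps them.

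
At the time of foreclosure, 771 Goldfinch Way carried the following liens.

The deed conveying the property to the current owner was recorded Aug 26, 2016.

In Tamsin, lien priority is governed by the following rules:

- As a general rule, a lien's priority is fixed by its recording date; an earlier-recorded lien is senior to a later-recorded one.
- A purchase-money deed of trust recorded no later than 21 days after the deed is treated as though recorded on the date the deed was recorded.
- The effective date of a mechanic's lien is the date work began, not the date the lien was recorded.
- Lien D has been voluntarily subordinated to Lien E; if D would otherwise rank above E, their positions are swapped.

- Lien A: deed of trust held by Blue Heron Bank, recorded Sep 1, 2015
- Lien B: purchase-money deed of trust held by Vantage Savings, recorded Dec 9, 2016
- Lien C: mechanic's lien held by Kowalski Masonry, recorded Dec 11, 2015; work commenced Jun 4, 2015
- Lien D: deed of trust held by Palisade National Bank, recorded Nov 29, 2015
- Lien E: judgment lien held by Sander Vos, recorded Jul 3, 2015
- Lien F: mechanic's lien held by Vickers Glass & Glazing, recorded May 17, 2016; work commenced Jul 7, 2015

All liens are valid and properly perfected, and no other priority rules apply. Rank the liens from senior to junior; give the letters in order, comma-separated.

C, E, F, A, D, B

Effective dates: B missed the 21-day window (105 days after the deed), so its recording date stands; C is treated as recorded Jun 4, 2015, the work-commencement date; F is treated as recorded Jul 7, 2015, the work-commencement date.
Sorted by effective date: C (Jun 4, 2015), E (Jul 3, 2015), F (Jul 7, 2015), A (Sep 1, 2015), D (Nov 29, 2015), B (Dec 9, 2016).
Since D is not senior to E, the subordination leaves the order unchanged.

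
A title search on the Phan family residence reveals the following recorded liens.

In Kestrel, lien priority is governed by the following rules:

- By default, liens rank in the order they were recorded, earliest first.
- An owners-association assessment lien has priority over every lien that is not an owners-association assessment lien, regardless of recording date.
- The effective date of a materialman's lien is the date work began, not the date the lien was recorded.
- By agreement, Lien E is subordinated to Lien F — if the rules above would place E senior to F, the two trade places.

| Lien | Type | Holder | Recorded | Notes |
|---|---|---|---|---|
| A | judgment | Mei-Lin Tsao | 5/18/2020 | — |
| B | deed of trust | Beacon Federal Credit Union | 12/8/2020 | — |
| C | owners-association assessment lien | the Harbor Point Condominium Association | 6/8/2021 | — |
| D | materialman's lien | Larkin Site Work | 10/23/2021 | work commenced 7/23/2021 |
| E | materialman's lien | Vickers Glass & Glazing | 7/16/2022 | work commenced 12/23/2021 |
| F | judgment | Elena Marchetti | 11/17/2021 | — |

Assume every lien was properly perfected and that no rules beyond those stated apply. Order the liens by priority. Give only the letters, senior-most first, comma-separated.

Adjusting effective dates: D relates back to 7/23/2021 (work commenced); E relates back to 12/23/2021 (work commenced).
C, as an owners-association assessment lien, has superpriority and ranks first.
Among the remaining liens, by effective date: A (5/18/2020), B (12/8/2020), D (7/23/2021), F (11/17/2021), E (12/23/2021).
E is already junior to F, so the subordination agreement changes nothing.

C, A, B, D, F, E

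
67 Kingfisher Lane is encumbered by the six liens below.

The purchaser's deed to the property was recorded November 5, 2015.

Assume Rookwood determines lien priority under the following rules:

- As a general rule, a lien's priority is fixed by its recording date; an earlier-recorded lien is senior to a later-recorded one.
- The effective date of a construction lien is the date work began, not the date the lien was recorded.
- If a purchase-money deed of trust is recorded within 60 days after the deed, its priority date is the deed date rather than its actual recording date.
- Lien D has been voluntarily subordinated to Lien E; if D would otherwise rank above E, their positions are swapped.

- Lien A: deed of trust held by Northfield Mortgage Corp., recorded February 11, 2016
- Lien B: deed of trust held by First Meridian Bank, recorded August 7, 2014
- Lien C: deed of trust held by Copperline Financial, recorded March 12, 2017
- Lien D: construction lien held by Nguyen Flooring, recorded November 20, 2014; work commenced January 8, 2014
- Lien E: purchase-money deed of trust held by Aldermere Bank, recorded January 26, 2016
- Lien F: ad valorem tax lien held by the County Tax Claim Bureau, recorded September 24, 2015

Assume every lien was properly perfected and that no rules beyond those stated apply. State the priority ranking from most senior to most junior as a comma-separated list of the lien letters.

Adjusting effective dates: D is treated as recorded January 8, 2014, the work-commencement date; E was recorded 82 days after the deed, outside the 60-day window, so it keeps its recording date.
By effective date: D (January 8, 2014), B (August 7, 2014), F (September 24, 2015), E (January 26, 2016), A (February 11, 2016), C (March 12, 2017).
D would otherwise be senior to E, so under the subordination agreement D and E exchange positions.

E, B, F, D, A, C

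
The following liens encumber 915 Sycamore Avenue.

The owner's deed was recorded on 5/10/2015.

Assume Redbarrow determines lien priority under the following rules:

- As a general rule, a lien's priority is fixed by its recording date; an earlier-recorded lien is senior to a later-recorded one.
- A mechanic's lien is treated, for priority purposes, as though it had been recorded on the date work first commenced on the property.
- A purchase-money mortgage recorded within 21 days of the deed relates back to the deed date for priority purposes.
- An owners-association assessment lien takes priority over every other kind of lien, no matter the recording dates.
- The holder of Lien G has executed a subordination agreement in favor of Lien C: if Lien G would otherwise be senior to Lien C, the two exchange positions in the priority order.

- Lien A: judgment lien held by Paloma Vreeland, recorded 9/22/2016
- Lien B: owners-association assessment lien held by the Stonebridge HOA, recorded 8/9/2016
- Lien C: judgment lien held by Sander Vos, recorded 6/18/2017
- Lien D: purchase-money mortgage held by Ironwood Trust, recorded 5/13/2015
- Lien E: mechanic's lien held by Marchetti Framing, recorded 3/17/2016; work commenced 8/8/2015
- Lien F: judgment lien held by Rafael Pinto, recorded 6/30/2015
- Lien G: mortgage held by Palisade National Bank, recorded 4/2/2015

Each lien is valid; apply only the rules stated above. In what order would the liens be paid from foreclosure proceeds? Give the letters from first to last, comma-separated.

First, effective dates: D was recorded within the 21-day window, so its effective date is the deed date 5/10/2015; E's effective date is 8/8/2015, when work began.
B is an owners-association assessment lien, so it outranks all other liens regardless of date.
Among the remaining liens, by effective date: G (4/2/2015), D (5/10/2015), F (6/30/2015), E (8/8/2015), A (9/22/2016), C (6/18/2017).
G would otherwise be senior to C, so under the subordination agreement G and C exchange positions.

B, C, D, F, E, A, G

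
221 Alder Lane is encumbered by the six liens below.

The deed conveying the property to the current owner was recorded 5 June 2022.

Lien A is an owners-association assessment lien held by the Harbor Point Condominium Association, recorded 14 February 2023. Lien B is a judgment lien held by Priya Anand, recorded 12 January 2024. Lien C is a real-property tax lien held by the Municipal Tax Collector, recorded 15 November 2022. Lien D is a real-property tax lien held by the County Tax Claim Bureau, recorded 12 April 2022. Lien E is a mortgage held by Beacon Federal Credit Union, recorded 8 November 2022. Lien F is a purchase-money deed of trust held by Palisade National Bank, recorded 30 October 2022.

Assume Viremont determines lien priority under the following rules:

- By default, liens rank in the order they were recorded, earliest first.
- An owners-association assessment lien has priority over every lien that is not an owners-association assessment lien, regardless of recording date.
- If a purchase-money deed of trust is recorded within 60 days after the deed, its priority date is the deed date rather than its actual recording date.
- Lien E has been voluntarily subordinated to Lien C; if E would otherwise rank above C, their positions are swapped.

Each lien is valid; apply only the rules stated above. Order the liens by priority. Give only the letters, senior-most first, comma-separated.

A, D, F, C, E, B

Effective dates after the stated exceptions: F was recorded 147 days after the deed — beyond 60 days — so no relation-back applies.
As an owners-association assessment lien, A is senior to every other lien.
The other liens, earliest effective date first: D (12 April 2022), F (30 October 2022), E (8 November 2022), C (15 November 2022), B (12 January 2024).
The subordination applies — E was senior to C — so E and C swap.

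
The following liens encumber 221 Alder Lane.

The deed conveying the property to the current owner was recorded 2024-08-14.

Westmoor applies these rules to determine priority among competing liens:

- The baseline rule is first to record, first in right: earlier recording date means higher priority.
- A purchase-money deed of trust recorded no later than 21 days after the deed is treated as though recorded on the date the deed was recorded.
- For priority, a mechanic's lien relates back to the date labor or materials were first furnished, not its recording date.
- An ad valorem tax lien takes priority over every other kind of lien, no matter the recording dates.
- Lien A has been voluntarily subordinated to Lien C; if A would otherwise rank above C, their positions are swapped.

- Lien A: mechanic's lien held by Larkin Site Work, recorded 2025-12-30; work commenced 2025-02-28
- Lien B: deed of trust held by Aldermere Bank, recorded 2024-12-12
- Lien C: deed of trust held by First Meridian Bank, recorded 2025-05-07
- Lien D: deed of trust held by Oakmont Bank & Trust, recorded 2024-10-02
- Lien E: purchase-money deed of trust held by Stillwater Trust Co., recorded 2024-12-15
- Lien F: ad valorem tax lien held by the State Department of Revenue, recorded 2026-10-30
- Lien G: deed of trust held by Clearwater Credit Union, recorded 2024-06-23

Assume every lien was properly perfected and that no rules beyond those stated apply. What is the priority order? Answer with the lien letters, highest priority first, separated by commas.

F, G, D, B, E, C, A

First, effective dates: A's effective date is 2025-02-28, when work began; E was recorded 123 days after the deed, outside the 21-day window, so it keeps its recording date.
As an ad valorem tax lien, F is senior to every other lien.
Among the remaining liens, by effective date: G (2024-06-23), D (2024-10-02), B (2024-12-12), E (2024-12-15), A (2025-02-28), C (2025-05-07).
A would otherwise be senior to C, so under the subordination agreement A and C exchange positions.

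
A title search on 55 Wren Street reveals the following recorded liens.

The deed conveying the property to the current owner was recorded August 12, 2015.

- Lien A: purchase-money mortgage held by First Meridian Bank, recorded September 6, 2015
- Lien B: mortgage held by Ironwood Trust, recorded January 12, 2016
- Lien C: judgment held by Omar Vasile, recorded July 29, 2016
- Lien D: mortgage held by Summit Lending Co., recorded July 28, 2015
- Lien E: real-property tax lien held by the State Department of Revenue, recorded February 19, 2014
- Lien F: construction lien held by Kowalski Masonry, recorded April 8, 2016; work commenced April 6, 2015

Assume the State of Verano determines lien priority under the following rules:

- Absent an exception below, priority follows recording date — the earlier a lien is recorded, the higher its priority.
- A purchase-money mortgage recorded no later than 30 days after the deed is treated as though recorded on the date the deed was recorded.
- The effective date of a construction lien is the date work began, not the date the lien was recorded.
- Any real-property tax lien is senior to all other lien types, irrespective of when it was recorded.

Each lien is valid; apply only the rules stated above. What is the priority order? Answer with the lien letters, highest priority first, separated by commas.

Effective dates: A's effective date is the deed date, August 12, 2015; F is treated as recorded April 6, 2015, the work-commencement date.
E is a real-property tax lien and takes priority over every other lien.
Ordering the rest by effective date: F (April 6, 2015), D (July 28, 2015), A (August 12, 2015), B (January 12, 2016), C (July 29, 2016).

E, F, D, A, B, C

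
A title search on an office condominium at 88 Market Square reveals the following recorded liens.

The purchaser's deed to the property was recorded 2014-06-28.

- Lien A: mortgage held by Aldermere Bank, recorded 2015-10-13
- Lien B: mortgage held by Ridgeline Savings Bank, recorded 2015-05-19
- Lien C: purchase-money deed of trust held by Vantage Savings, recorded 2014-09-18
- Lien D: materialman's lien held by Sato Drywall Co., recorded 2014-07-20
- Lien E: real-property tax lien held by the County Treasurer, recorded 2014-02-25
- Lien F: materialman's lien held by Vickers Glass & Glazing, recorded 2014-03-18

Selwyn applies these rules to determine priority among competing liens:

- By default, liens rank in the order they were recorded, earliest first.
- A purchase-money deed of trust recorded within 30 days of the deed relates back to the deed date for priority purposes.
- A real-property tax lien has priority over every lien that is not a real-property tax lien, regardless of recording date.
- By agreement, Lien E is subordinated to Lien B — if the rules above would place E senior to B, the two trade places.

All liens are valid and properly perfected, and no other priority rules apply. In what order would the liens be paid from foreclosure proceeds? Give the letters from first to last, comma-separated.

B, F, D, C, E, A

First, effective dates: C was recorded 82 days after the deed — beyond 30 days — so no relation-back applies.
E is a real-property tax lien, so it outranks all other liens regardless of date.
Among the remaining liens, by effective date: F (2014-03-18), D (2014-07-20), C (2014-09-18), B (2015-05-19), A (2015-10-13).
Because E would otherwise rank above B, the subordination swaps them.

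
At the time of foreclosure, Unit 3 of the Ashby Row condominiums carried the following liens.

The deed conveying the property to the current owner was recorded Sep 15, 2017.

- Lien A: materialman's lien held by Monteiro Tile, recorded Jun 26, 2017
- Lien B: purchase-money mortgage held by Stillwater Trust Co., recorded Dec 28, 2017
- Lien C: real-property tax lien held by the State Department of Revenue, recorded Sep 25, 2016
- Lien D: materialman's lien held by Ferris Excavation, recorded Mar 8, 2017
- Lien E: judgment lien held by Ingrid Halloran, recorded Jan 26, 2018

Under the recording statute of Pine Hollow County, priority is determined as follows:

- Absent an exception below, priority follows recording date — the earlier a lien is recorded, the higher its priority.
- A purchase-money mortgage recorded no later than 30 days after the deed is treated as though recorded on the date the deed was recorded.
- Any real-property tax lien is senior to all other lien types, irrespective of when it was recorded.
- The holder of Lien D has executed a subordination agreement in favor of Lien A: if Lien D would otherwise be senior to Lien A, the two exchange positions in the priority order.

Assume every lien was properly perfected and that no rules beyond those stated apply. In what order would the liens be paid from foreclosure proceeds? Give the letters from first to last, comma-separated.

C, A, D, B, E

First, effective dates: B missed the 30-day window (104 days after the deed), so its recording date stands.
C, as a real-property tax lien, has superpriority and ranks first.
The other liens, earliest effective date first: D (Mar 8, 2017), A (Jun 26, 2017), B (Dec 28, 2017), E (Jan 26, 2018).
D is senior to A before the subordination, so the two trade places.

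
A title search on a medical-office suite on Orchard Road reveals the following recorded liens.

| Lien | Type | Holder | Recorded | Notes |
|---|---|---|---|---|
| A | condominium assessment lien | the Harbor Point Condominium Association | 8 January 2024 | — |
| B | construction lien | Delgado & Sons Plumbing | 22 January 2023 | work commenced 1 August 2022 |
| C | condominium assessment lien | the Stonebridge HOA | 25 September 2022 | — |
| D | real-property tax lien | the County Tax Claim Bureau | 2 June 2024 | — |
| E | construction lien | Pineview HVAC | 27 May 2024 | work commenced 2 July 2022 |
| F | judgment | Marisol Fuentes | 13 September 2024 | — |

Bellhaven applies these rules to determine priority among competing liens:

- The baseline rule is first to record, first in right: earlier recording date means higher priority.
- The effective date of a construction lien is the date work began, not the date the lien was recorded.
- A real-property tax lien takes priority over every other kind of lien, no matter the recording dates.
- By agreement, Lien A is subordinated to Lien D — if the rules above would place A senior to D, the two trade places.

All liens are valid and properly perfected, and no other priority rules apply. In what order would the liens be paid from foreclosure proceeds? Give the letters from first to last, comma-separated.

D, E, B, C, A, F

First, effective dates: B's effective date is 1 August 2022, when work began; E is treated as recorded 2 July 2022, the work-commencement date.
As a real-property tax lien, D is senior to every other lien.
The other liens, earliest effective date first: E (2 July 2022), B (1 August 2022), C (25 September 2022), A (8 January 2024), F (13 September 2024).
A is already junior to D, so the subordination agreement changes nothing.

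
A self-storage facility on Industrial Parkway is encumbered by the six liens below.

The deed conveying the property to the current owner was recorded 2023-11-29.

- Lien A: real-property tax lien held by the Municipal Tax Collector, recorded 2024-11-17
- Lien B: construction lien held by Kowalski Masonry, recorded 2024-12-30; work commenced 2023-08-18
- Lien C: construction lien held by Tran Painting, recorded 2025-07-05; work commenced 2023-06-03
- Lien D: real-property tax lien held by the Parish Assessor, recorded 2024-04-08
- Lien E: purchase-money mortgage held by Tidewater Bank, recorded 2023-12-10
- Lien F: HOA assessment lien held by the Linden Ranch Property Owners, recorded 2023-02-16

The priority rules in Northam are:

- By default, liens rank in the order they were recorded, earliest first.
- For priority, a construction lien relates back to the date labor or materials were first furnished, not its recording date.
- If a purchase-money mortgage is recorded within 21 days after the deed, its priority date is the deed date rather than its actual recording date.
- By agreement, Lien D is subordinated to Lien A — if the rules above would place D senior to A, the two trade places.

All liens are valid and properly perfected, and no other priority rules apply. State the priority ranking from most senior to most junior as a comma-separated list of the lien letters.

F, C, B, E, A, D

Effective dates: B's effective date is 2023-08-18, when work began; C relates back to 2023-06-03 (work commenced); E was recorded within the 21-day window, so its effective date is the deed date 2023-11-29.
Sorted by effective date: F (2023-02-16), C (2023-06-03), B (2023-08-18), E (2023-11-29), D (2024-04-08), A (2024-11-17).
Because D would otherwise rank above A, the subordination swaps them.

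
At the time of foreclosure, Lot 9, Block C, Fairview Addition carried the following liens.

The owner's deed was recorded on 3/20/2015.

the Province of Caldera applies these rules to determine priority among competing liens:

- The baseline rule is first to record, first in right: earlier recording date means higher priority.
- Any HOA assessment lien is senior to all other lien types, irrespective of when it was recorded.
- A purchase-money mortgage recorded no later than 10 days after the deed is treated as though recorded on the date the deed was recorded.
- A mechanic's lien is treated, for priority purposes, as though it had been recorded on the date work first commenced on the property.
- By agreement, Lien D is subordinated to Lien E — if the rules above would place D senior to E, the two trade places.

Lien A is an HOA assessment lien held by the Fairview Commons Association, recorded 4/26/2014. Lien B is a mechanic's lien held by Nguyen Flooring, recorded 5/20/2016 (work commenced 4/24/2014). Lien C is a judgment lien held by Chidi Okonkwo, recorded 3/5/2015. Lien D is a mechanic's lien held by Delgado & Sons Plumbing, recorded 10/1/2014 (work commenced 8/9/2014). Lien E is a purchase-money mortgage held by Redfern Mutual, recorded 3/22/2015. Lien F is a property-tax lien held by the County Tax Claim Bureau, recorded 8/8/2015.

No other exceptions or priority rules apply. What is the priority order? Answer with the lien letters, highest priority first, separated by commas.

Adjusting effective dates: B relates back to 4/24/2014 (work commenced); D relates back to 8/9/2014 (work commenced); E was recorded within the 10-day window, so its effective date is the deed date 3/20/2015.
As an HOA assessment lien, A is senior to every other lien.
The other liens, earliest effective date first: B (4/24/2014), D (8/9/2014), C (3/5/2015), E (3/20/2015), F (8/8/2015).
The subordination applies — D was senior to E — so D and E swap.

A, B, E, C, D, F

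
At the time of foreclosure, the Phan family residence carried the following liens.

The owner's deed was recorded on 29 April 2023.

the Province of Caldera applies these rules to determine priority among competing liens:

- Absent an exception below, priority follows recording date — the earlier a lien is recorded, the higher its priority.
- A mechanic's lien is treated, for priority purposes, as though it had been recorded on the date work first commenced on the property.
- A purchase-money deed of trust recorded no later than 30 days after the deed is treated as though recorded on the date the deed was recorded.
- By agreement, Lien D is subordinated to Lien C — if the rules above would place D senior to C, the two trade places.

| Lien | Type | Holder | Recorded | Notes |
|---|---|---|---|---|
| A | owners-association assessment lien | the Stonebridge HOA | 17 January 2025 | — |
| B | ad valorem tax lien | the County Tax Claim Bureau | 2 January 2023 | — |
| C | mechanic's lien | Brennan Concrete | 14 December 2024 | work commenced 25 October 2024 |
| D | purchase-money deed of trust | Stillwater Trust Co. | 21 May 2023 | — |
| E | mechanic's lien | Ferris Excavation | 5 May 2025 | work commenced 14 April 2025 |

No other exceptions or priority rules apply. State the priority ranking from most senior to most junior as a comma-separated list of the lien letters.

First, effective dates: C relates back to 25 October 2024 (work commenced); D was recorded within the 30-day window, so its effective date is the deed date 29 April 2023; E's effective date is 14 April 2025, when work began.
By effective date: B (2 January 2023), D (29 April 2023), C (25 October 2024), A (17 January 2025), E (14 April 2025).
The subordination applies — D was senior to C — so D and C swap.

B, C, D, A, E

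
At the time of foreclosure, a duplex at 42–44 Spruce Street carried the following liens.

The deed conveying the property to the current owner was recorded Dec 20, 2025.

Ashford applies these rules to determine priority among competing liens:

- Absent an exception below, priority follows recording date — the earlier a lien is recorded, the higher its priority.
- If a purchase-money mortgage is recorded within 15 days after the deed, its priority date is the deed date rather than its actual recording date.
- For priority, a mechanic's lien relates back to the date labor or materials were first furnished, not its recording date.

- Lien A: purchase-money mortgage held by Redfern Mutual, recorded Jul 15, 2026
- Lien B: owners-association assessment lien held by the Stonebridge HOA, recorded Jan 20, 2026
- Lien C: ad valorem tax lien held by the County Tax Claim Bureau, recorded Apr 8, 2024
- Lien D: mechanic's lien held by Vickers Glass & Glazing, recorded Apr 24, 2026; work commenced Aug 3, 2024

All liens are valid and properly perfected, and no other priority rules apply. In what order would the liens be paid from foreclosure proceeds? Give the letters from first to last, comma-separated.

C, D, B, A

First, effective dates: A missed the 15-day window (207 days after the deed), so its recording date stands; D relates back to Aug 3, 2024 (work commenced).
By effective date: C (Apr 8, 2024), D (Aug 3, 2024), B (Jan 20, 2026), A (Jul 15, 2026).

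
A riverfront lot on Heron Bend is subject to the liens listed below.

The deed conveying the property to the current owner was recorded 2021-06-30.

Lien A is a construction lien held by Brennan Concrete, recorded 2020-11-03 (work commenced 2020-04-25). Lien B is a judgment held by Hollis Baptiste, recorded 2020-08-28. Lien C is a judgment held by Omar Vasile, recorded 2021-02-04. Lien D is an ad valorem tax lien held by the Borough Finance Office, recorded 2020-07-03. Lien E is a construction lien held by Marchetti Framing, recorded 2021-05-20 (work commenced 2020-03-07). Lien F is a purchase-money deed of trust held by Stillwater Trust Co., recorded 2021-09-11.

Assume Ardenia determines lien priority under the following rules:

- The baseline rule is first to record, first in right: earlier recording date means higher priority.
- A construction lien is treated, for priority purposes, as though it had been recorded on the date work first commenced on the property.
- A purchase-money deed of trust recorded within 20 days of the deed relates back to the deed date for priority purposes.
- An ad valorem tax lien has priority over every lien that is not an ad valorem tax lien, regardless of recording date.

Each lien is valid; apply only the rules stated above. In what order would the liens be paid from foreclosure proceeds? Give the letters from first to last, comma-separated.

Adjusting effective dates: A relates back to 2020-04-25 (work commenced); E's effective date is 2020-03-07, when work began; F was recorded 73 days after the deed, outside the 20-day window, so it keeps its recording date.
D, as an ad valorem tax lien, has superpriority and ranks first.
Remaining liens by effective date: E (2020-03-07), A (2020-04-25), B (2020-08-28), C (2021-02-04), F (2021-09-11).

D, E, A, B, C, F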